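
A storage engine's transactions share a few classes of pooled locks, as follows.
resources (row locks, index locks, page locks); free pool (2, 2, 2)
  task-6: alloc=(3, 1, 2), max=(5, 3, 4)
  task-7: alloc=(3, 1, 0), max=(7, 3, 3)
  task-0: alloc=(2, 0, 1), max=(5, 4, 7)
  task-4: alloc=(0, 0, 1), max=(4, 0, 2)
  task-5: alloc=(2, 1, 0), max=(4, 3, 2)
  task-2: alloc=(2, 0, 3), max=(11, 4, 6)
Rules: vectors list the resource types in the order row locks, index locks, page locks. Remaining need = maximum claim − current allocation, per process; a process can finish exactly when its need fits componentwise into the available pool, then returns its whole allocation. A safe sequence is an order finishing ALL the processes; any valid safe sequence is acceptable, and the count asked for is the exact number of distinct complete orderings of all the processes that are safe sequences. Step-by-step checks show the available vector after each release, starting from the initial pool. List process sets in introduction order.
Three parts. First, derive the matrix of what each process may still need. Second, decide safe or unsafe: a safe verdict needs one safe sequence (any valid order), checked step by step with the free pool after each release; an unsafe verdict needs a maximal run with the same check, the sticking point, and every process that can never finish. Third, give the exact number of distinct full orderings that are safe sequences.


(1) Remaining need (order row locks, index locks, page locks):
  task-6: (2, 2, 2)
  task-7: (4, 2, 3)
  task-0: (3, 4, 6)
  task-4: (4, 0, 1)
  task-5: (2, 2, 2)
  task-2: (9, 4, 3)
(2) SAFE — a valid safe sequence is task-5, task-6, task-4, task-7, task-2, task-0.
Key observation: the first exact fit in this order is task-5 — it needs (2, 2, 2) with (2, 2, 2) free, meeting a requested resource to the last unit.
Check, step by step:
  pool = (2, 2, 2)
  run task-5 (needs (2, 2, 2), free (2, 2, 2)); after release of (2, 1, 0) the pool is (4, 3, 2)
  run task-6 (needs (2, 2, 2), free (4, 3, 2)); after release of (3, 1, 2) the pool is (7, 4, 4)
  run task-4 (needs (4, 0, 1), free (7, 4, 4)); after release of (0, 0, 1) the pool is (7, 4, 5)
  run task-7 (needs (4, 2, 3), free (7, 4, 5)); after release of (3, 1, 0) the pool is (10, 5, 5)
  run task-2 (needs (9, 4, 3), free (10, 5, 5)); after release of (2, 0, 3) the pool is (12, 5, 8)
  run task-0 (needs (3, 4, 6), free (12, 5, 8)); after release of (2, 0, 1) the pool is (14, 5, 9)
(3) Exactly 16 of the possible complete orderings are safe sequences.


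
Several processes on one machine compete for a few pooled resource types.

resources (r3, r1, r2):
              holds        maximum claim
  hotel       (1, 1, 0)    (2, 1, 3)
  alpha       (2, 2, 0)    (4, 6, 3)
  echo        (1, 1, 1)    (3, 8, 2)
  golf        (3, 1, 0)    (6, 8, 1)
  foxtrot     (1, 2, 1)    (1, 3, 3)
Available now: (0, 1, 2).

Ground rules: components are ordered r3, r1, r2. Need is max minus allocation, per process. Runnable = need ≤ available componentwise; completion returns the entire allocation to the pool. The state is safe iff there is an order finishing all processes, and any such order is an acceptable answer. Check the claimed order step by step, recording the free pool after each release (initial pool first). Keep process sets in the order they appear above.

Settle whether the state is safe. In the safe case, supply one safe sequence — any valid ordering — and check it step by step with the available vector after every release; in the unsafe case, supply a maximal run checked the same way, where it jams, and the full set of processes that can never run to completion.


UNSAFE.
Key observation: the wall is r1: completing foxtrot, hotel, alpha brings the pool only to (4, 6, 3), and all the rest need more.
A maximal execution: foxtrot, hotel, alpha — then nothing else fits. Verifying each step:
  pool = (0, 1, 2)
  foxtrot: need (0, 1, 2) fits (0, 1, 2); releases (1, 2, 1), pool now (1, 3, 3)
  hotel: need (1, 0, 3) fits (1, 3, 3); releases (1, 1, 0), pool now (2, 4, 3)
  alpha: need (2, 4, 3) fits (2, 4, 3); releases (2, 2, 0), pool now (4, 6, 3)
  echo cannot run: need (2, 7, 1) vs free (4, 6, 3) (insufficient r1)
  golf cannot run: need (3, 7, 1) vs free (4, 6, 3) (insufficient r1)
Processes that can never finish: echo and golf.


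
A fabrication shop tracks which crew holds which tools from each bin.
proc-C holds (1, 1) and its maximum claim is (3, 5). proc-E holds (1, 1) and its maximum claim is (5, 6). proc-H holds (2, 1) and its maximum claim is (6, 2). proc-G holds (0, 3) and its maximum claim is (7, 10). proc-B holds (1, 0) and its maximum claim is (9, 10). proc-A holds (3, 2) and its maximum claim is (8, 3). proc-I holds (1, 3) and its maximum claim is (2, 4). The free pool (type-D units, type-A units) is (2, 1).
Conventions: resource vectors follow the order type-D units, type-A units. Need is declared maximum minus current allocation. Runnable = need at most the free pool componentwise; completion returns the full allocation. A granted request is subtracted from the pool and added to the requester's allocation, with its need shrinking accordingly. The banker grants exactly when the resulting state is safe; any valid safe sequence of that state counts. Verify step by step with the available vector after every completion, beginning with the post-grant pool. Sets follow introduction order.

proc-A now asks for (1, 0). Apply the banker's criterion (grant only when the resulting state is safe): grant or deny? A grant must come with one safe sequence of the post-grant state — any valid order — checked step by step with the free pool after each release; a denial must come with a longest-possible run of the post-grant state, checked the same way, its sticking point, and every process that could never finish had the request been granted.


DENY — the pretend-granted state is unsafe.
Key observation: after proc-I, proc-C complete, (3, 5) is the best the pool ever gets, yet each leftover process wants more type-D units.
After a pretend grant, a maximal execution: proc-I, proc-C — then nothing else fits. Verifying each step:
  pool = (1, 1)
  run proc-I (needs (1, 1), free (1, 1)); after release of (1, 3) the pool is (2, 4)
  run proc-C (needs (2, 4), free (2, 4)); after release of (1, 1) the pool is (3, 5)
  proc-E cannot run: need (4, 5) vs free (3, 5) (insufficient type-D units)
  proc-H cannot run: need (4, 1) vs free (3, 5) (insufficient type-D units)
  proc-G cannot run: need (7, 7) vs free (3, 5) (insufficient type-D units and type-A units)
  proc-B cannot run: need (8, 10) vs free (3, 5) (insufficient type-D units and type-A units)
  proc-A cannot run: need (4, 1) vs free (3, 5) (insufficient type-D units)
Post-grant, the permanently blocked set is proc-E, proc-H, proc-G, proc-B and proc-A.


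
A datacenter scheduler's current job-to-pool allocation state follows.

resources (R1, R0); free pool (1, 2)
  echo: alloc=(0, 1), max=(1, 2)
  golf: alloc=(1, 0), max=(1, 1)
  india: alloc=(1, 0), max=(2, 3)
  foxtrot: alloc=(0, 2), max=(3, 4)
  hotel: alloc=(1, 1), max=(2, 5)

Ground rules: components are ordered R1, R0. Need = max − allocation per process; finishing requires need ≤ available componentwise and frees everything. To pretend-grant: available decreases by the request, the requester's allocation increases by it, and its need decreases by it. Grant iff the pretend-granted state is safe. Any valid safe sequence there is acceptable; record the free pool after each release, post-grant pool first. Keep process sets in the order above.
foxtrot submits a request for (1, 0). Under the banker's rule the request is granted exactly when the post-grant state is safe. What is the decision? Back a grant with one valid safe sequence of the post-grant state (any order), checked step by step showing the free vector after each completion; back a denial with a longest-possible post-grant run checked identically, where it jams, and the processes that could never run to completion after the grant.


GRANT. The post-grant state is safe; one safe sequence: golf, echo, india, foxtrot, hotel.
Key observation: the grant leaves (0, 2) free — enough for golf, whose release restarts the cascade.
Check on the post-grant state, step by step:
  pool = (0, 2)
  run golf (needs (0, 1), free (0, 2)); after release of (1, 0) the pool is (1, 2)
  run echo (needs (1, 1), free (1, 2)); after release of (0, 1) the pool is (1, 3)
  run india (needs (1, 3), free (1, 3)); after release of (1, 0) the pool is (2, 3)
  run foxtrot (needs (2, 2), free (2, 3)); after release of (1, 2) the pool is (3, 5)
  run hotel (needs (1, 4), free (3, 5)); after release of (1, 1) the pool is (4, 6)


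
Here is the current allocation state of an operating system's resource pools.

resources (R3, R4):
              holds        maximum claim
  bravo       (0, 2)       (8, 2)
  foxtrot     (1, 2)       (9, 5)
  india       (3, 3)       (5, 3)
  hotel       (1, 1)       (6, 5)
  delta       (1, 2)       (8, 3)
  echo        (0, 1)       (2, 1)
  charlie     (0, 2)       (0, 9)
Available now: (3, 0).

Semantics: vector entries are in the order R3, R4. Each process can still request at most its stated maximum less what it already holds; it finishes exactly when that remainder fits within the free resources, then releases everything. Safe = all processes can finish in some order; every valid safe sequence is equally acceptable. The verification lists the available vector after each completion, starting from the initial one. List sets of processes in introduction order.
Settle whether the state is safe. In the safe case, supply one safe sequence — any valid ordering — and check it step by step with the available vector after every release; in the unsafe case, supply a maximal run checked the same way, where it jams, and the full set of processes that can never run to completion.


The state is SAFE; one workable sequence: india, echo, hotel, delta, bravo, charlie, foxtrot.
Key observation: reading the order forward, hotel is the first process whose need (5, 4) meets the free pool (6, 4) exactly on a resource it requests.
Verifying each step:
  pool = (3, 0)
  india needs (2, 0) <= (3, 0) -> finishes; pool += (3, 3) = (6, 3)
  echo needs (2, 0) <= (6, 3) -> finishes; pool += (0, 1) = (6, 4)
  hotel needs (5, 4) <= (6, 4) -> finishes; pool += (1, 1) = (7, 5)
  delta needs (7, 1) <= (7, 5) -> finishes; pool += (1, 2) = (8, 7)
  bravo needs (8, 0) <= (8, 7) -> finishes; pool += (0, 2) = (8, 9)
  charlie needs (0, 7) <= (8, 9) -> finishes; pool += (0, 2) = (8, 11)
  foxtrot needs (8, 3) <= (8, 11) -> finishes; pool += (1, 2) = (9, 13)


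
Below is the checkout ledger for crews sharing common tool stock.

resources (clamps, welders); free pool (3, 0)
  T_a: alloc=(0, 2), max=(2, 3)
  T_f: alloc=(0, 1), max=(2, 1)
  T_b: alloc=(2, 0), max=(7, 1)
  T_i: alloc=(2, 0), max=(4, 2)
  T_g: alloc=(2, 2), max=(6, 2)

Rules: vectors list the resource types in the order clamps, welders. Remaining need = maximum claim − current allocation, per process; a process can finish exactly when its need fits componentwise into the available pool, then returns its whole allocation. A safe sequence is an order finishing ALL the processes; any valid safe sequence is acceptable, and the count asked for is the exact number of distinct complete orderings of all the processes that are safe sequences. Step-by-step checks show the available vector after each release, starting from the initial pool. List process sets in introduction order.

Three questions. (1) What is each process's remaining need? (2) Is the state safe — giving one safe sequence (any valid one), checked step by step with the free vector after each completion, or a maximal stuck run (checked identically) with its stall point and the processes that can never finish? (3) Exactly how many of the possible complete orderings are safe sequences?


(1) Need matrix, components ordered clamps, welders:
  T_a: (2, 1)
  T_f: (2, 0)
  T_b: (5, 1)
  T_i: (2, 2)
  T_g: (4, 0)
(2) SAFE, for example via the order T_f, T_a, T_i, T_b, T_g.
Key observation: the first exact fit in this order is T_a — it needs (2, 1) with (3, 1) free, meeting a requested resource to the last unit.
Walking it through:
  pool = (3, 0)
  run T_f (needs (2, 0), free (3, 0)); after release of (0, 1) the pool is (3, 1)
  run T_a (needs (2, 1), free (3, 1)); after release of (0, 2) the pool is (3, 3)
  run T_i (needs (2, 2), free (3, 3)); after release of (2, 0) the pool is (5, 3)
  run T_b (needs (5, 1), free (5, 3)); after release of (2, 0) the pool is (7, 3)
  run T_g (needs (4, 0), free (7, 3)); after release of (2, 2) the pool is (9, 5)
(3) Precisely 2 of the possible complete orderings are safe sequences.


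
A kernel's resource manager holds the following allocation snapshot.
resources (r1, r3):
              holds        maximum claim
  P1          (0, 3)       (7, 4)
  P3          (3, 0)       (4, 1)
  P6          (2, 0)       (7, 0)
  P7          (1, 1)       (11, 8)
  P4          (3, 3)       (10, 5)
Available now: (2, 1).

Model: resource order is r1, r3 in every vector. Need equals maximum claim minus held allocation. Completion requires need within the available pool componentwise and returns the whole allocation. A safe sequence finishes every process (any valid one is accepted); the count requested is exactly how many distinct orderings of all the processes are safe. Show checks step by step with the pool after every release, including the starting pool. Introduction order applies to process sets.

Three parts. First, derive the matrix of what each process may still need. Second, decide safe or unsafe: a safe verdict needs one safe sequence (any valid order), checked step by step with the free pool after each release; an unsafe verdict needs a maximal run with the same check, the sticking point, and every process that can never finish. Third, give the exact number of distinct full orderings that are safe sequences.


(1) Outstanding need per process (order r1, r3):
  P1: (7, 1)
  P3: (1, 1)
  P6: (5, 0)
  P7: (10, 7)
  P4: (7, 2)
(2) SAFE — a valid safe sequence is P3, P6, P1, P4, P7.
Key observation: the order's first zero-slack moment is P3 ((1, 1) needed, (2, 1) free — a requested resource with nothing to spare).
Verifying each step:
  pool = (2, 1)
  run P3 (needs (1, 1), free (2, 1)); after release of (3, 0) the pool is (5, 1)
  run P6 (needs (5, 0), free (5, 1)); after release of (2, 0) the pool is (7, 1)
  run P1 (needs (7, 1), free (7, 1)); after release of (0, 3) the pool is (7, 4)
  run P4 (needs (7, 2), free (7, 4)); after release of (3, 3) the pool is (10, 7)
  run P7 (needs (10, 7), free (10, 7)); after release of (1, 1) the pool is (11, 8)
(3) The exact count: 1 of the possible complete orderings is a safe sequence.


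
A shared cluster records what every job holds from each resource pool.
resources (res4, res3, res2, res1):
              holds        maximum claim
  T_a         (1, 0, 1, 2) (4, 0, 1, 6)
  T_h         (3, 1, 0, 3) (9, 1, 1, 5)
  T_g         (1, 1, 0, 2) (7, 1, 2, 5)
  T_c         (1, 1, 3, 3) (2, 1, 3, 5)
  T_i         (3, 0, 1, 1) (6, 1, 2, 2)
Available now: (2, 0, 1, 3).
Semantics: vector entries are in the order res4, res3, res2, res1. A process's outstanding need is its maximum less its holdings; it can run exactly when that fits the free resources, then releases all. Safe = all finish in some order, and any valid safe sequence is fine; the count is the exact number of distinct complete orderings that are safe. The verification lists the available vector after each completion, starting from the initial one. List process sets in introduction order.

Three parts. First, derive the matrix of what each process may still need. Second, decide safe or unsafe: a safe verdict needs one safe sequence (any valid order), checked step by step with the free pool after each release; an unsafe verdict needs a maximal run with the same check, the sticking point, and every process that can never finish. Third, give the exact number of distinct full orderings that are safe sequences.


(1) Outstanding need per process (order res4, res3, res2, res1):
  T_a: (3, 0, 0, 4)
  T_h: (6, 0, 1, 2)
  T_g: (6, 0, 2, 3)
  T_c: (1, 0, 0, 2)
  T_i: (3, 1, 1, 1)
(2) SAFE. One safe sequence: T_c, T_i, T_h, T_g, T_a.
Key observation: T_i is the earliest step where a requested resource binds exactly: need (3, 1, 1, 1), pool (3, 1, 4, 6) at its turn.
Walking it through:
  pool = (2, 0, 1, 3)
  T_c needs (1, 0, 0, 2) <= (2, 0, 1, 3) -> finishes; pool += (1, 1, 3, 3) = (3, 1, 4, 6)
  T_i needs (3, 1, 1, 1) <= (3, 1, 4, 6) -> finishes; pool += (3, 0, 1, 1) = (6, 1, 5, 7)
  T_h needs (6, 0, 1, 2) <= (6, 1, 5, 7) -> finishes; pool += (3, 1, 0, 3) = (9, 2, 5, 10)
  T_g needs (6, 0, 2, 3) <= (9, 2, 5, 10) -> finishes; pool += (1, 1, 0, 2) = (10, 3, 5, 12)
  T_a needs (3, 0, 0, 4) <= (10, 3, 5, 12) -> finishes; pool += (1, 0, 1, 2) = (11, 3, 6, 14)
(3) Exactly 8 of the possible complete orderings are safe sequences.


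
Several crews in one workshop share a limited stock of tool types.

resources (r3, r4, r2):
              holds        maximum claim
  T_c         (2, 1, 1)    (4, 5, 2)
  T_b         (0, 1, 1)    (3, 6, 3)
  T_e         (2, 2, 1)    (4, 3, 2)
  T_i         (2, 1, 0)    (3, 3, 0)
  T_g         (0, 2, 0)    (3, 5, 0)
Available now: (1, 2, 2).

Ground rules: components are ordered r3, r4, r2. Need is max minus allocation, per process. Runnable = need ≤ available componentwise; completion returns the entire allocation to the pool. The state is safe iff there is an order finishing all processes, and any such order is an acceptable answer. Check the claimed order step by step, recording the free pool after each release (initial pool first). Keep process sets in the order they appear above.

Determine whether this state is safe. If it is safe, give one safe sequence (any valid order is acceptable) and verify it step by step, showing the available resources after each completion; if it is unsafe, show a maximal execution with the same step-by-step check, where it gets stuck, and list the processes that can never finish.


The state is SAFE; one workable sequence: T_i, T_e, T_c, T_g, T_b.
Key observation: the order's first zero-slack moment is T_i ((1, 2, 0) needed, (1, 2, 2) free — a requested resource with nothing to spare).
Check, step by step:
  pool = (1, 2, 2)
  T_i needs (1, 2, 0) <= (1, 2, 2) -> finishes; pool += (2, 1, 0) = (3, 3, 2)
  T_e needs (2, 1, 1) <= (3, 3, 2) -> finishes; pool += (2, 2, 1) = (5, 5, 3)
  T_c needs (2, 4, 1) <= (5, 5, 3) -> finishes; pool += (2, 1, 1) = (7, 6, 4)
  T_g needs (3, 3, 0) <= (7, 6, 4) -> finishes; pool += (0, 2, 0) = (7, 8, 4)
  T_b needs (3, 5, 2) <= (7, 8, 4) -> finishes; pool += (0, 1, 1) = (7, 9, 5)


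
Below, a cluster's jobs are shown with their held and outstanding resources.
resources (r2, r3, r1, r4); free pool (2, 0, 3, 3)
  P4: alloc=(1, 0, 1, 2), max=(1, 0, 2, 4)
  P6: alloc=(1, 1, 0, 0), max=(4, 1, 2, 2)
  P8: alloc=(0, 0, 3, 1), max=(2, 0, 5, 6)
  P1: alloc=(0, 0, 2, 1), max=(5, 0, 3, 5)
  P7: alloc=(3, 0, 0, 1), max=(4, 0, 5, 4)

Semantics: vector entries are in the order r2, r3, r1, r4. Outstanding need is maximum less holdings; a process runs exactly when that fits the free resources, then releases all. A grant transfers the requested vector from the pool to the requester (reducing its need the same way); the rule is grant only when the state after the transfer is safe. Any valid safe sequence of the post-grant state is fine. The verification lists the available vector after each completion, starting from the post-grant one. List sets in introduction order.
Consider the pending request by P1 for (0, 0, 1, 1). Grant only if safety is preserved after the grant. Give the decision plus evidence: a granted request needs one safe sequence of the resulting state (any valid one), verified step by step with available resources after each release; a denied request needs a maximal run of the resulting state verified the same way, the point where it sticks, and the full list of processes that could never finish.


DENY — the pretend-granted state is unsafe.
Key observation: after P4, P6 the pool peaks at (4, 1, 3, 4), and each blocked process is short somewhere: P8 on r4; P1 on r2; P7 on r1.
Pretend the grant happened; the run P4, P6 goes as far as possible. Step-by-step check:
  pool = (2, 0, 2, 2)
  P4 needs (0, 0, 1, 2) <= (2, 0, 2, 2) -> finishes; pool += (1, 0, 1, 2) = (3, 0, 3, 4)
  P6 needs (3, 0, 2, 2) <= (3, 0, 3, 4) -> finishes; pool += (1, 1, 0, 0) = (4, 1, 3, 4)
  P8 still needs (2, 0, 2, 5) but only (4, 1, 3, 4) is free — short on r4
  P1 still needs (5, 0, 0, 3) but only (4, 1, 3, 4) is free — short on r2
  P7 still needs (1, 0, 5, 3) but only (4, 1, 3, 4) is free — short on r1
Had the request been granted, P8, P1 and P7 could never finish.


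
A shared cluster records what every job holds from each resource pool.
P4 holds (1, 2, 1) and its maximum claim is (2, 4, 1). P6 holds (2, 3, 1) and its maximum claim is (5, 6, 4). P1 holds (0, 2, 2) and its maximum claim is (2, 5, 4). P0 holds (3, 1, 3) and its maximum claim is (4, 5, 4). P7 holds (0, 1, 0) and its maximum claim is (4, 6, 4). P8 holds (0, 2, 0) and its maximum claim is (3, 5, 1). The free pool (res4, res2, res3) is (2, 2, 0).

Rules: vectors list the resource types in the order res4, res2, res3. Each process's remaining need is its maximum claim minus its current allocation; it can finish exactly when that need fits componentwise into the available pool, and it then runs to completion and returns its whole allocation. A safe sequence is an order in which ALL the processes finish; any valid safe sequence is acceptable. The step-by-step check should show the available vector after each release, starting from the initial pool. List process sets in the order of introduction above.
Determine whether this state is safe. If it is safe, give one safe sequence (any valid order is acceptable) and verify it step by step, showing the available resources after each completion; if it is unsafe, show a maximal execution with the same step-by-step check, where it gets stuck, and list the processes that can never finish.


SAFE. One safe sequence: P4, P0, P7, P1, P6, P8.
Key observation: at P4 the run first touches a limit — (1, 2, 0) against (2, 2, 0), exact on a resource it actually requests.
Walking it through:
  pool = (2, 2, 0)
  P4 needs (1, 2, 0) <= (2, 2, 0) -> finishes; pool += (1, 2, 1) = (3, 4, 1)
  P0 needs (1, 4, 1) <= (3, 4, 1) -> finishes; pool += (3, 1, 3) = (6, 5, 4)
  P7 needs (4, 5, 4) <= (6, 5, 4) -> finishes; pool += (0, 1, 0) = (6, 6, 4)
  P1 needs (2, 3, 2) <= (6, 6, 4) -> finishes; pool += (0, 2, 2) = (6, 8, 6)
  P6 needs (3, 3, 3) <= (6, 8, 6) -> finishes; pool += (2, 3, 1) = (8, 11, 7)
  P8 needs (3, 3, 1) <= (8, 11, 7) -> finishes; pool += (0, 2, 0) = (8, 13, 7)


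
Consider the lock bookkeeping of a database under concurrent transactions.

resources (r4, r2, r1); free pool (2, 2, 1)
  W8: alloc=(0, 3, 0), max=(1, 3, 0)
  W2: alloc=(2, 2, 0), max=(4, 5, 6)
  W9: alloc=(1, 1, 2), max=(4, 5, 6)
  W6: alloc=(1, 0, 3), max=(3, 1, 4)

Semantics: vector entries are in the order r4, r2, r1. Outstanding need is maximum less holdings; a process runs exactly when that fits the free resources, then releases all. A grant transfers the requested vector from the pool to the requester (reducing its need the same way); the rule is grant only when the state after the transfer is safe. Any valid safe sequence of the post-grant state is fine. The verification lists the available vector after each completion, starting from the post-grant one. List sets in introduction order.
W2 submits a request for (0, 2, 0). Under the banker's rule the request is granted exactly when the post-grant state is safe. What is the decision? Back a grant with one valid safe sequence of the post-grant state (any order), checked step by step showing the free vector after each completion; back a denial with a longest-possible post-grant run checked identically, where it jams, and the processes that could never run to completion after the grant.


DENY. Granting would leave the state unsafe.
Key observation: after W8, W6 the pool peaks at (3, 3, 4), and each blocked process is short somewhere: W2 on r1; W9 on r2.
Pretend the grant happened; the run W8, W6 goes as far as possible. Walking it through:
  pool = (2, 0, 1)
  W8 needs (1, 0, 0) <= (2, 0, 1) -> finishes; pool += (0, 3, 0) = (2, 3, 1)
  W6 needs (2, 1, 1) <= (2, 3, 1) -> finishes; pool += (1, 0, 3) = (3, 3, 4)
  W2 cannot run: need (2, 1, 6) vs free (3, 3, 4) (insufficient r1)
  W9 cannot run: need (3, 4, 4) vs free (3, 3, 4) (insufficient r2)
Processes that could never finish after the grant: W2 and W9.


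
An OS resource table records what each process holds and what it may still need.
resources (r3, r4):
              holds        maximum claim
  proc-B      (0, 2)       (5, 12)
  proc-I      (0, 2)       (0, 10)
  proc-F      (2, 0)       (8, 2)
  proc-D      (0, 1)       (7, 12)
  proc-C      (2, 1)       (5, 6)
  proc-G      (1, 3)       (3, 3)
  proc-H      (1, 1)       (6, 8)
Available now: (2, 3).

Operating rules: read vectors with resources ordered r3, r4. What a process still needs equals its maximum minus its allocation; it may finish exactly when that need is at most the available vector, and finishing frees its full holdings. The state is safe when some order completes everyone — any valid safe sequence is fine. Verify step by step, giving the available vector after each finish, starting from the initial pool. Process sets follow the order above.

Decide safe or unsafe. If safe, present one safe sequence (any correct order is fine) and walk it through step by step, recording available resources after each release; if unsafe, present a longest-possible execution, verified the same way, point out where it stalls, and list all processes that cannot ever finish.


SAFE — a valid safe sequence is proc-G, proc-C, proc-H, proc-I, proc-B, proc-F, proc-D.
Key observation: proc-G is the earliest step where a requested resource binds exactly: need (2, 0), pool (2, 3) at its turn.
Walking it through:
  pool = (2, 3)
  run proc-G (needs (2, 0), free (2, 3)); after release of (1, 3) the pool is (3, 6)
  run proc-C (needs (3, 5), free (3, 6)); after release of (2, 1) the pool is (5, 7)
  run proc-H (needs (5, 7), free (5, 7)); after release of (1, 1) the pool is (6, 8)
  run proc-I (needs (0, 8), free (6, 8)); after release of (0, 2) the pool is (6, 10)
  run proc-B (needs (5, 10), free (6, 10)); after release of (0, 2) the pool is (6, 12)
  run proc-F (needs (6, 2), free (6, 12)); after release of (2, 0) the pool is (8, 12)
  run proc-D (needs (7, 11), free (8, 12)); after release of (0, 1) the pool is (8, 13)


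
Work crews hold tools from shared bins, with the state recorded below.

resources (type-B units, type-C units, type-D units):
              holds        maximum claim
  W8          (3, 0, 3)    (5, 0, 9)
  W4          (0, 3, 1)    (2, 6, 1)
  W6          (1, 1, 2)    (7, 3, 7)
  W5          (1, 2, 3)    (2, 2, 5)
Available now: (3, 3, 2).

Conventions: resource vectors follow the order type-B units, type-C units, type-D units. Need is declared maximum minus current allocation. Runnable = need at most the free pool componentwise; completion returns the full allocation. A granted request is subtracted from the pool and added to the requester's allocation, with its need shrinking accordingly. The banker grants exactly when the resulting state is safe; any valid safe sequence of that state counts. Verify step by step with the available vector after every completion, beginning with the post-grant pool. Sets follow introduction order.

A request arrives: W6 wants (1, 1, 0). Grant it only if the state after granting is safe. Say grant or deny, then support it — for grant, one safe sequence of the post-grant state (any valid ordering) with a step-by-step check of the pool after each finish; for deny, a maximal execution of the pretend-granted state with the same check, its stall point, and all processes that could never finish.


GRANT: granting preserves safety; a valid post-grant sequence is W5, W4, W8, W6.
Key observation: the grant leaves (2, 2, 2) free — enough for W5, whose release restarts the cascade.
Verifying the post-grant state step by step:
  pool = (2, 2, 2)
  run W5 (needs (1, 0, 2), free (2, 2, 2)); after release of (1, 2, 3) the pool is (3, 4, 5)
  run W4 (needs (2, 3, 0), free (3, 4, 5)); after release of (0, 3, 1) the pool is (3, 7, 6)
  run W8 (needs (2, 0, 6), free (3, 7, 6)); after release of (3, 0, 3) the pool is (6, 7, 9)
  run W6 (needs (5, 1, 5), free (6, 7, 9)); after release of (2, 2, 2) the pool is (8, 9, 11)


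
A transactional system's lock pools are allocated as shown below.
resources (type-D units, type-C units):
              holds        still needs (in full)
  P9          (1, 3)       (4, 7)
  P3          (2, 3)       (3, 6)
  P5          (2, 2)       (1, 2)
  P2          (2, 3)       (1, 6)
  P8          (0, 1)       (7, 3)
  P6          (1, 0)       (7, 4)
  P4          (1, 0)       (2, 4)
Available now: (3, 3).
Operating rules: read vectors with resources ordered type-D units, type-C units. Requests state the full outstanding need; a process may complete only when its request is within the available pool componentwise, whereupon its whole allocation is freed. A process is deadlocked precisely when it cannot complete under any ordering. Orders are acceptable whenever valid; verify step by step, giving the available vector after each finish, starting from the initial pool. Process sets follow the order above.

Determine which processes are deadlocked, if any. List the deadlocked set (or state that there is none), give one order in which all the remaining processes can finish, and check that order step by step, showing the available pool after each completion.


Deadlocked set: P9, P3, P2, P8 and P6.
Key observation: after P5, P4 the pool peaks at (6, 5), and each blocked process is short somewhere: P9 on type-C units; P3 on type-C units; P2 on type-C units; P8 on type-D units; P6 on type-D units.
One completion order for the rest: P5, P4. Step-by-step check:
  pool = (3, 3)
  run P5 (needs (1, 2), free (3, 3)); after release of (2, 2) the pool is (5, 5)
  run P4 (needs (2, 4), free (5, 5)); after release of (1, 0) the pool is (6, 5)
None of the blocked processes ever fits:
  P9 cannot run: need (4, 7) vs free (6, 5) (insufficient type-C units)
  P3 cannot run: need (3, 6) vs free (6, 5) (insufficient type-C units)
  P2 cannot run: need (1, 6) vs free (6, 5) (insufficient type-C units)
  P8 cannot run: need (7, 3) vs free (6, 5) (insufficient type-D units)
  P6 cannot run: need (7, 4) vs free (6, 5) (insufficient type-D units)


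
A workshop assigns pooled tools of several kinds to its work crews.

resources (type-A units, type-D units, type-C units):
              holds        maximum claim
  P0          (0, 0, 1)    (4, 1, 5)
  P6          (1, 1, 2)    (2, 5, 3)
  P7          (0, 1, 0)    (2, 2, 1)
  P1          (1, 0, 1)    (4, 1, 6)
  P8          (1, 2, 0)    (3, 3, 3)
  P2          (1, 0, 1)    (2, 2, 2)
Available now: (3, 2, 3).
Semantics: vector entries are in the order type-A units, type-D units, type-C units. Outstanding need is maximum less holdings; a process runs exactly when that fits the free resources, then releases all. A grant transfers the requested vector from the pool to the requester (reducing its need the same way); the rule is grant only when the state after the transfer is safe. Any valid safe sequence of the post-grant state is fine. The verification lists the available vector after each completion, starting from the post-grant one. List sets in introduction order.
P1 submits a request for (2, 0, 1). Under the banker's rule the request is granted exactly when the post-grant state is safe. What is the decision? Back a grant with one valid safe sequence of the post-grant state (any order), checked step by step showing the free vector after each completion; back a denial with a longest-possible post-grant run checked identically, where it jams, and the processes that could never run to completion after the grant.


GRANT: granting preserves safety; a valid post-grant sequence is P2, P8, P6, P0, P1, P7.
Key observation: (1, 2, 2) free after granting still covers P2 first, and each release covers the next.
Check on the post-grant state, step by step:
  pool = (1, 2, 2)
  P2: need (1, 2, 1) fits (1, 2, 2); releases (1, 0, 1), pool now (2, 2, 3)
  P8: need (2, 1, 3) fits (2, 2, 3); releases (1, 2, 0), pool now (3, 4, 3)
  P6: need (1, 4, 1) fits (3, 4, 3); releases (1, 1, 2), pool now (4, 5, 5)
  P0: need (4, 1, 4) fits (4, 5, 5); releases (0, 0, 1), pool now (4, 5, 6)
  P1: need (1, 1, 4) fits (4, 5, 6); releases (3, 0, 2), pool now (7, 5, 8)
  P7: need (2, 1, 1) fits (7, 5, 8); releases (0, 1, 0), pool now (7, 6, 8)


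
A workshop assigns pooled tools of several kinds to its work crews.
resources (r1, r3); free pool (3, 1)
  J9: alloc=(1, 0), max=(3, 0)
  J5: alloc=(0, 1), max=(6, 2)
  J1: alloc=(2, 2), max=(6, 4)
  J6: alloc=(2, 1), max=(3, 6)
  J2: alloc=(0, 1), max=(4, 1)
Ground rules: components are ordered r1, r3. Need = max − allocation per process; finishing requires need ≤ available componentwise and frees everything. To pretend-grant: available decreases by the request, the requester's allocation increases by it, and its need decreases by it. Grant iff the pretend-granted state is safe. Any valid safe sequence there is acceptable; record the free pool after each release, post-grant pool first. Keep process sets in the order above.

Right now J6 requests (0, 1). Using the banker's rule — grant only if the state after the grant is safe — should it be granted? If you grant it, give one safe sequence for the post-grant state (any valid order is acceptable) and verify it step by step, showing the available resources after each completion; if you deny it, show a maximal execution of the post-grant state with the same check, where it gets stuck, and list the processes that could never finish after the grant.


DENY. Granting would leave the state unsafe.
Key observation: after J9, J2 the pool peaks at (4, 1), and each blocked process is short somewhere: J5 on r1; J1 on r3; J6 on r3.
After a pretend grant, a maximal execution: J9, J2 — then nothing else fits. Step-by-step check:
  pool = (3, 0)
  run J9 (needs (2, 0), free (3, 0)); after release of (1, 0) the pool is (4, 0)
  run J2 (needs (4, 0), free (4, 0)); after release of (0, 1) the pool is (4, 1)
  J5 cannot run: need (6, 1) vs free (4, 1) (insufficient r1)
  J1 cannot run: need (4, 2) vs free (4, 1) (insufficient r3)
  J6 cannot run: need (1, 4) vs free (4, 1) (insufficient r3)
Had the request been granted, J5, J1 and J6 could never finish.


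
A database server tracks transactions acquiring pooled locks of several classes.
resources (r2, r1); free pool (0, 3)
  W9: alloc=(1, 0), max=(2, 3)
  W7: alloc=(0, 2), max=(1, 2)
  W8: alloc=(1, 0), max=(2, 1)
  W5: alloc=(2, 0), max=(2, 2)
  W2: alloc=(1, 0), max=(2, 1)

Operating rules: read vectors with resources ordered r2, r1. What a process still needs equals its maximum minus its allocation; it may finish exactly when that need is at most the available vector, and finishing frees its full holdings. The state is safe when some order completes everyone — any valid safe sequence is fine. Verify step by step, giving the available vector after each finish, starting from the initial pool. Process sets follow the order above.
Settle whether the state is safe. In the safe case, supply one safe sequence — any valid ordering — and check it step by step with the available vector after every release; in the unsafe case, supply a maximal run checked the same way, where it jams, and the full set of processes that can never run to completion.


SAFE. One safe sequence: W5, W2, W9, W7, W8.
Key observation: W9 is the earliest step where a requested resource binds exactly: need (1, 3), pool (3, 3) at its turn.
Verifying each step:
  pool = (0, 3)
  W5: need (0, 2) fits (0, 3); releases (2, 0), pool now (2, 3)
  W2: need (1, 1) fits (2, 3); releases (1, 0), pool now (3, 3)
  W9: need (1, 3) fits (3, 3); releases (1, 0), pool now (4, 3)
  W7: need (1, 0) fits (4, 3); releases (0, 2), pool now (4, 5)
  W8: need (1, 1) fits (4, 5); releases (1, 0), pool now (5, 5)


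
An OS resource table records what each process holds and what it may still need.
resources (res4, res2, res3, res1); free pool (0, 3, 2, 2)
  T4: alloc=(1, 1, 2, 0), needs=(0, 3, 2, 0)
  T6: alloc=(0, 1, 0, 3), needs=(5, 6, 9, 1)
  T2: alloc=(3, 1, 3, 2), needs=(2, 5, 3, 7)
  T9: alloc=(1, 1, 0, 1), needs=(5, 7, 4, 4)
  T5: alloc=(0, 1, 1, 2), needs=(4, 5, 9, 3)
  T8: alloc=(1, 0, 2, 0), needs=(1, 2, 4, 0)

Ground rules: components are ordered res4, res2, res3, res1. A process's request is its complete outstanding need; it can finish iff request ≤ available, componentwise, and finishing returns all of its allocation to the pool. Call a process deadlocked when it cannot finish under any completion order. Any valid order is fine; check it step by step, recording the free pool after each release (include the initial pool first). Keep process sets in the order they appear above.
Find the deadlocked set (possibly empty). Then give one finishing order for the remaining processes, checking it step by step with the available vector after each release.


The deadlocked set is T6, T2, T9 and T5.
Key observation: T4, T8 can finish, but then (2, 4, 6, 2) is all there is, and the blocked group's res2 demands exceed it.
One completion order for the rest: T4, T8. Check, step by step:
  pool = (0, 3, 2, 2)
  run T4 (needs (0, 3, 2, 0), free (0, 3, 2, 2)); after release of (1, 1, 2, 0) the pool is (1, 4, 4, 2)
  run T8 (needs (1, 2, 4, 0), free (1, 4, 4, 2)); after release of (1, 0, 2, 0) the pool is (2, 4, 6, 2)
None of the blocked processes ever fits:
  T6 still needs (5, 6, 9, 1) but only (2, 4, 6, 2) is free — short on res4, res2 and res3
  T2 still needs (2, 5, 3, 7) but only (2, 4, 6, 2) is free — short on res2 and res1
  T9 still needs (5, 7, 4, 4) but only (2, 4, 6, 2) is free — short on res4, res2 and res1
  T5 still needs (4, 5, 9, 3) but only (2, 4, 6, 2) is free — short on res4, res2, res3 and res1


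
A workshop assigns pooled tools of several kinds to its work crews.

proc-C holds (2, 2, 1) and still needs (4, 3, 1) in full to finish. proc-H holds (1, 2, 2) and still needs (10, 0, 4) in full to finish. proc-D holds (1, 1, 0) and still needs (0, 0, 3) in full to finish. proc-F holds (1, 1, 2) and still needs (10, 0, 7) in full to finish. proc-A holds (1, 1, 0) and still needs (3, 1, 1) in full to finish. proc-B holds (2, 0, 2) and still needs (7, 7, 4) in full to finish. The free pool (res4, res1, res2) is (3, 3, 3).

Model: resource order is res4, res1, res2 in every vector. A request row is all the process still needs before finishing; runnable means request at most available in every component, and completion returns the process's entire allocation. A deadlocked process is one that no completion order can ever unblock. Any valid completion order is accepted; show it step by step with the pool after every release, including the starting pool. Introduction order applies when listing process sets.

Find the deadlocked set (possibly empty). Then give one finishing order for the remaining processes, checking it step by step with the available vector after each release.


Deadlocked set: proc-H and proc-F.
Key observation: the pool after proc-A, proc-D, proc-C, proc-B is (9, 7, 6); every surviving request exceeds it in res4, so progress ends there.
One completion order for the rest: proc-A, proc-D, proc-C, proc-B. Walking it through:
  pool = (3, 3, 3)
  proc-A needs (3, 1, 1) <= (3, 3, 3) -> finishes; pool += (1, 1, 0) = (4, 4, 3)
  proc-D needs (0, 0, 3) <= (4, 4, 3) -> finishes; pool += (1, 1, 0) = (5, 5, 3)
  proc-C needs (4, 3, 1) <= (5, 5, 3) -> finishes; pool += (2, 2, 1) = (7, 7, 4)
  proc-B needs (7, 7, 4) <= (7, 7, 4) -> finishes; pool += (2, 0, 2) = (9, 7, 6)
None of the blocked processes ever fits:
  blocked: proc-H wants (10, 0, 4), pool (9, 7, 6) — not enough res4
  blocked: proc-F wants (10, 0, 7), pool (9, 7, 6) — not enough res4 and res2
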